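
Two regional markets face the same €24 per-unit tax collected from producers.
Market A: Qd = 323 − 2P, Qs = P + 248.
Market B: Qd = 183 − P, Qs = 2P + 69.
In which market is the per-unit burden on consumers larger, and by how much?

Market B, by €8.

Market A: pre-tax P* = €25, Q* = 273; post-tax Q = 257; per-unit burden on consumers = €8.
Market B: pre-tax P* = €38, Q* = 145; post-tax Q = 129; per-unit burden on consumers = €16.
Difference: €8 vs €16 → market B is larger by €8.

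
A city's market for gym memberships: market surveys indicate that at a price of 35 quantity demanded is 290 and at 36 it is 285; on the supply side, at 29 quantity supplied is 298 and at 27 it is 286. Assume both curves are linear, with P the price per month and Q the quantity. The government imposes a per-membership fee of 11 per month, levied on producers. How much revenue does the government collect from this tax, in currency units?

Tax revenue = 3080.

Demand slope: (285 − 290)/(36 − 35) = -5, so Qd = 465 − 5P.
Supply slope: (286 − 298)/(27 − 29) = 6, so Qs = 6P + 124.
Without the tax, 465 − 5P = 6P + 124 gives 11P = 341, so P* = 31 and Q* = 310.
With the tax collected from producers, supply shifts: Qs = 6(P − 11) + 124.
Solving gives Q = 280 with buyers paying 37 and producers receiving 26 (the 11 wedge).
Revenue = t · Q = 11 · 280 = 3080.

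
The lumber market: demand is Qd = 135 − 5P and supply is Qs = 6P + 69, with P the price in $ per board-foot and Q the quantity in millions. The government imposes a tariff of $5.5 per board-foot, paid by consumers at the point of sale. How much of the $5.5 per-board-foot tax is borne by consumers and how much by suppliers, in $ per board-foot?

Without the tax, 135 − 5P = 6P + 69 gives 11P = 66, so P* = $6 and Q* = 105.
With the tax collected from consumers, demand (in seller-price terms) shifts: Qd = 135 − 5(P + 5.5).
New equilibrium: consumers pay $9, suppliers receive $3.5, Q = 90. (Wedge: Pb − Ps = 5.5.)
Burden on consumers: $3; on suppliers: $2.5. (They sum to $5.5.)

Consumers bear $3 per board-foot; suppliers bear $2.5 per board-foot.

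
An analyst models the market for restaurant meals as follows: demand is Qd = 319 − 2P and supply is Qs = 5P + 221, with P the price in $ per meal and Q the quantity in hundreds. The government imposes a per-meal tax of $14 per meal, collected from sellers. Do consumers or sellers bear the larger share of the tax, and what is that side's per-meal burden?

Before the tax: set 319 − 2P = 5P + 221 → P* = $14, Q* = 291.
With the tax collected from sellers, supply shifts: Qs = 5(P − 14) + 221.
Solving gives Q = 271 with consumers paying $24 and sellers receiving $10 (the $14 wedge).
Per-meal burden: consumers $10, sellers $4.
Consumers take the larger share because demand is less price-elastic here (demand slope 2 vs supply slope 5).

Consumers bear the larger share: $10 per meal.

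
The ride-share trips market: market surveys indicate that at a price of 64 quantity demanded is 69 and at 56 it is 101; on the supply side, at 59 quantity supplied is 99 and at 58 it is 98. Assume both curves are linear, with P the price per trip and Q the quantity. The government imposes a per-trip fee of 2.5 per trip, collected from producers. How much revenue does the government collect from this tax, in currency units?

Tax revenue = 237.5.

Demand slope: (101 − 69)/(56 − 64) = -4, so Qd = 325 − 4P.
Supply slope: (98 − 99)/(58 − 59) = 1, so Qs = P + 40.
Before the tax: set 325 − 4P = P + 40 → P* = 57, Q* = 97.
With the tax collected from producers, supply shifts: Qs = (P − 2.5) + 40.
New equilibrium: consumers pay 57.5, producers receive 55, Q = 95. (Wedge: Pb − Ps = 2.5.)
Revenue = t · Q = 2.5 · 95 = 237.5.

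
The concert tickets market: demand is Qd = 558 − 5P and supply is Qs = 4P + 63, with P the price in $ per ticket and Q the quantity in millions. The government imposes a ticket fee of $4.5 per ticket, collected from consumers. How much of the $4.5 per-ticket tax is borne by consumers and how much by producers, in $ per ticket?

Without the tax, 558 − 5P = 4P + 63 gives 9P = 495, so P* = $55 and Q* = 283.
With the tax collected from consumers, demand (in seller-price terms) shifts: Qd = 558 − 5(P + 4.5).
New equilibrium: consumers pay $57, producers receive $52.5, Q = 273. (Wedge: Pb − Ps = 4.5.)
Burden on consumers: $2; on producers: $2.5. (They sum to $4.5.)

Consumers bear $2 per ticket; producers bear $2.5 per ticket.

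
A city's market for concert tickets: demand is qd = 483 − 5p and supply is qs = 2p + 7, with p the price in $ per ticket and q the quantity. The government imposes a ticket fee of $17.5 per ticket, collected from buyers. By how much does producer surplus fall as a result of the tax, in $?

Before the tax: set 483 − 5p = 2p + 7 → p* = $68, q* = 143.
With the tax collected from buyers, demand (in seller-price terms) shifts: qd = 483 − 5(p + 17.5).
Solving gives q = 118 with buyers paying $73 and producers receiving $55.5 (the $17.5 wedge).
ΔPS is the trapezoid between Q = 118 and Q = 143 of height $12.5: ½ · (143 + 118) · 12.5 = $1631.25.

Producer surplus falls by $1631.25.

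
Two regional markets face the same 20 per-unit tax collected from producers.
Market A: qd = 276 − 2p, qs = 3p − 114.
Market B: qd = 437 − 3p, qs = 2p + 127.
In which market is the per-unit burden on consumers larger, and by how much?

Market A, by 4.

Market A: pre-tax p* = 78, q* = 120; post-tax q = 96; per-unit burden on consumers = 12.
Market B: pre-tax p* = 62, q* = 251; post-tax q = 227; per-unit burden on consumers = 8.
Difference: 12 vs 8 → market A is larger by 4.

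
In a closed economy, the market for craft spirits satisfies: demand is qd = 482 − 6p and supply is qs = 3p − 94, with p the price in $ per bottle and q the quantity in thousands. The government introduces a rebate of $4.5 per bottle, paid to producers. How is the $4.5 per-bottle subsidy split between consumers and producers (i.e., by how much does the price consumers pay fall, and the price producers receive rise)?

Consumers gain $1.5 per bottle; producers gain $3 per bottle.

Before the subsidy: set 482 − 6p = 3p − 94 → p* = $64, q* = 98.
With a per-unit subsidy paid to producers, each receives p + 4.5 per unit sold, so supply becomes qs = 3(p + 4.5) − 94.
New equilibrium: consumers pay $62.5, producers receive $67, q = 107. (Wedge: pb − ps = −4.5.)
Gain to consumers: $1.5; to producers: $3. (They sum to $4.5.)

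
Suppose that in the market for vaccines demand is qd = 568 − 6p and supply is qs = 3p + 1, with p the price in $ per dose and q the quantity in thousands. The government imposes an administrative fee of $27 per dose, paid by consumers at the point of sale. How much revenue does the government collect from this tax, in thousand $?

Before the tax: set 568 − 6p = 3p + 1 → p* = $63, q* = 190.
With the tax collected from consumers, demand (in seller-price terms) shifts: qd = 568 − 6(p + 27).
Solving gives q = 136 with consumers paying $72 and sellers receiving $45 (the $27 wedge).
Revenue = t · Q = 27 · 136 = $3672.

Tax revenue = $3672 thousand.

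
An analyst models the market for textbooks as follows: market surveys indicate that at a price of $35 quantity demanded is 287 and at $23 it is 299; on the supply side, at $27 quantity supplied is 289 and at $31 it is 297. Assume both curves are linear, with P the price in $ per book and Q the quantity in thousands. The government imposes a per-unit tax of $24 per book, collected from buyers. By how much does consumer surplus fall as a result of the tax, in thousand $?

Consumer surplus falls by $4560 thousand.

Demand slope: (299 − 287)/(23 − 35) = -1, so Qd = 322 − P.
Supply slope: (297 − 289)/(31 − 27) = 2, so Qs = 2P + 235.
Without the tax, 322 − P = 2P + 235 gives 3P = 87, so P* = $29 and Q* = 293.
With the tax collected from buyers, demand (in seller-price terms) shifts: Qd = 322 − (P + 24).
Solving gives Q = 277 with buyers paying $45 and producers receiving $21 (the $24 wedge).
ΔCS is the trapezoid between Q = 277 and Q = 293 of height $16: ½ · (293 + 277) · 16 = $4560.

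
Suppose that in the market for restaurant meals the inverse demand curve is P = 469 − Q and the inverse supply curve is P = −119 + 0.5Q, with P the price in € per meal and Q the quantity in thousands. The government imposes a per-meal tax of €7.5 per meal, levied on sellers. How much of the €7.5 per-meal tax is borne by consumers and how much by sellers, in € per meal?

Inverting to Q(P) form: Qd = 469 − P; Qs = 2P + 238.
Before the tax: set 469 − P = 2P + 238 → P* = €77, Q* = 392.
With the tax collected from sellers, supply shifts: Qs = 2(P − 7.5) + 238.
Solving gives Q = 387 with consumers paying €82 and sellers receiving €74.5 (the €7.5 wedge).
Burden on consumers: €5; on sellers: €2.5. (They sum to €7.5.)
The less price-elastic side of the market bears the larger share of a per-unit tax.

Consumers bear €5 per meal; sellers bear €2.5 per meal.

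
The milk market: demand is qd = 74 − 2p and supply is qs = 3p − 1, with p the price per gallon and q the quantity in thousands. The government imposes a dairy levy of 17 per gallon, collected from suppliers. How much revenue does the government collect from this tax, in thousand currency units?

Tax revenue = 401.2 thousand.

Before the tax: set 74 − 2p = 3p − 1 → p* = 15, q* = 44.
With the tax collected from suppliers, supply shifts: qs = 3(p − 17) − 1.
New equilibrium: buyers pay 25.2, suppliers receive 8.2, q = 23.6. (Wedge: pb − ps = 17.)
Revenue = t · Q = 17 · 23.6 = 401.2.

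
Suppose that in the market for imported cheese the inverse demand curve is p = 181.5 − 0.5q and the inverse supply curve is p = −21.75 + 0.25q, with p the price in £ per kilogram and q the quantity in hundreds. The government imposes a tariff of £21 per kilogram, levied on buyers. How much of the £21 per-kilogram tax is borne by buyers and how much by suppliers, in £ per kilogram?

Buyers bear £14 per kilogram; suppliers bear £7 per kilogram.

Rewrite in direct form: qd = 363 − 2p and qs = 4p + 87.
Without the tax, 363 − 2p = 4p + 87 gives 6p = 276, so p* = £46 and q* = 271.
With the tax collected from buyers, demand (in seller-price terms) shifts: qd = 363 − 2(p + 21).
Solving gives q = 243 with buyers paying £60 and suppliers receiving £39 (the £21 wedge).
Burden on buyers: £14; on suppliers: £7. (They sum to £21.)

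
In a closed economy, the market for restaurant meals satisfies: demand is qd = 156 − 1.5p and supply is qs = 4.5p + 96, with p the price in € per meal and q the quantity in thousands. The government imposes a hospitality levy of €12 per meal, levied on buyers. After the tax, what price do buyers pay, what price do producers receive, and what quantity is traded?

Without the tax, 156 − 1.5p = 4.5p + 96 gives 6p = 60, so p* = €10 and q* = 141.
With the tax collected from buyers, demand (in seller-price terms) shifts: qd = 156 − 1.5(p + 12).
Solving gives q = 127.5 with buyers paying €19 and producers receiving €7 (the €12 wedge).
The less price-elastic side of the market bears the larger share of a per-unit tax.

Buyers pay €19; producers receive €7; quantity = 127.5.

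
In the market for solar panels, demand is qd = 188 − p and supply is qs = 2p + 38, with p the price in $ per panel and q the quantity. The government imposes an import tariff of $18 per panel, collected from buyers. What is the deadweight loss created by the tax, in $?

Deadweight loss = $108.

Before the tax: set 188 − p = 2p + 38 → p* = $50, q* = 138.
With the tax collected from buyers, demand (in seller-price terms) shifts: qd = 188 − (p + 18).
Solving gives q = 126 with buyers paying $62 and sellers receiving $44 (the $18 wedge).
Quantity falls by |ΔQ| = |138 − 126| = 12.
DWL = ½ · t · |ΔQ| = ½ · 18 · 12 = $108.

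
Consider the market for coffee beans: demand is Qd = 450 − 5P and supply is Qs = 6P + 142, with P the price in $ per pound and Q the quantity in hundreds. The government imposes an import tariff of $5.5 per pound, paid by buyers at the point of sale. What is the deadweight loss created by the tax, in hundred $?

Before the tax: set 450 − 5P = 6P + 142 → P* = $28, Q* = 310.
With the tax collected from buyers, demand (in seller-price terms) shifts: Qd = 450 − 5(P + 5.5).
Solving gives Q = 295 with buyers paying $31 and producers receiving $25.5 (the $5.5 wedge).
Quantity falls by |ΔQ| = |310 − 295| = 15.
DWL = ½ · t · |ΔQ| = ½ · 5.5 · 15 = $41.25.

Deadweight loss = $41.25 hundred.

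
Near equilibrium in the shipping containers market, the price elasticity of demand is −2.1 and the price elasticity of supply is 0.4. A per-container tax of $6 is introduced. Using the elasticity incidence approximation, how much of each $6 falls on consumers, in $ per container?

Incidence ratio: consumers' share ≈ εs / (εs + |εd|) = 0.4 / (0.4 + 2.1) = 0.16.
So consumers bear ≈ 0.16 × $6 = $0.96; producers bear $5.04.

Consumers bear ≈ $0.96 per container.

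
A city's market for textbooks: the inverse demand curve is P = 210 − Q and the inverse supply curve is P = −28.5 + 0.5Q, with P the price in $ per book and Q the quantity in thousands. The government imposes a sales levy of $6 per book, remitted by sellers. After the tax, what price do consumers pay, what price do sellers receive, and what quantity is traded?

Consumers pay $55; sellers receive $49; quantity = 155.

Rewrite in direct form: Qd = 210 − P and Qs = 2P + 57.
Before the tax: set 210 − P = 2P + 57 → P* = $51, Q* = 159.
With the tax collected from sellers, supply shifts: Qs = 2(P − 6) + 57.
New equilibrium: consumers pay $55, sellers receive $49, Q = 155. (Wedge: Pb − Ps = 6.)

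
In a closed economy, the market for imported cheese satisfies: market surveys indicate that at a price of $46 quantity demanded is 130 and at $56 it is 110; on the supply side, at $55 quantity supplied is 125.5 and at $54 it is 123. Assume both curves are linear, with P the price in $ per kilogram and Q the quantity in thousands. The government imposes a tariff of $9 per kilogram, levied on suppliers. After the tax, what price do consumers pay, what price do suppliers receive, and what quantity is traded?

Consumers pay $57; suppliers receive $48; quantity = 108.

Demand slope: (110 − 130)/(56 − 46) = -2, so Qd = 222 − 2P.
Supply slope: (123 − 125.5)/(54 − 55) = 2.5, so Qs = 2.5P − 12.
Before the tax: set 222 − 2P = 2.5P − 12 → P* = $52, Q* = 118.
With the tax collected from suppliers, supply shifts: Qs = 2.5(P − 9) − 12.
New equilibrium: consumers pay $57, suppliers receive $48, Q = 108. (Wedge: Pb − Ps = 9.)
The less price-elastic side of the market bears the larger share of a per-unit tax.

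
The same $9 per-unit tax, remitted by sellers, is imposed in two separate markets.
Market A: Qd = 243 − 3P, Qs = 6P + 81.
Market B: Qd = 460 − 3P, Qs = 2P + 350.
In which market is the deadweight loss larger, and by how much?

Market A: pre-tax P* = $18, Q* = 189; post-tax Q = 171; deadweight loss = $81.
Market B: pre-tax P* = $22, Q* = 394; post-tax Q = 383.2; deadweight loss = $48.6.
Difference: $81 vs $48.6 → market A is larger by $32.4.

Market A, by $32.4.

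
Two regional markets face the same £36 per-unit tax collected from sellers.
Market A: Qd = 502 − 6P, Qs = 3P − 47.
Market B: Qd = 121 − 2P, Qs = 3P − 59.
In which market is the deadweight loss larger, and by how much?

Market A: pre-tax P* = £61, Q* = 136; post-tax Q = 64; deadweight loss = £1296.
Market B: pre-tax P* = £36, Q* = 49; post-tax Q = 5.8; deadweight loss = £777.6.
Difference: £1296 vs £777.6 → market A is larger by £518.4.

Market A, by £518.4.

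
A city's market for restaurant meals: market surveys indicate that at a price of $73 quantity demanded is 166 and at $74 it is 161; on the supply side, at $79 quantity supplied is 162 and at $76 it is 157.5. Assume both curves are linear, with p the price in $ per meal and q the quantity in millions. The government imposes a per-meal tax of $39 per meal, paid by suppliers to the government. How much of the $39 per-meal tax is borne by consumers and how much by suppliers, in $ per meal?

Consumers bear $9 per meal; suppliers bear $30 per meal.

Demand slope: (161 − 166)/(74 − 73) = -5, so qd = 531 − 5p.
Supply slope: (157.5 − 162)/(76 − 79) = 1.5, so qs = 1.5p + 43.5.
Without the tax, 531 − 5p = 1.5p + 43.5 gives 6.5p = 487.5, so p* = $75 and q* = 156.
With the tax collected from suppliers, supply shifts: qs = 1.5(p − 39) + 43.5.
Solving gives q = 111 with consumers paying $84 and suppliers receiving $45 (the $39 wedge).
Burden on consumers: $9; on suppliers: $30. (They sum to $39.)
The less price-elastic side of the market bears the larger share of a per-unit tax.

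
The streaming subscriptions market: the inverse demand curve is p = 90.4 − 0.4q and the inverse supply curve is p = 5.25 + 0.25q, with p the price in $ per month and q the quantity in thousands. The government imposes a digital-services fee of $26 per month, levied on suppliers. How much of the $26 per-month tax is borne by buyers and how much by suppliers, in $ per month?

Buyers bear $16 per month; suppliers bear $10 per month.

Inverting to q(p) form: qd = 226 − 2.5p; qs = 4p − 21.
Without the tax, 226 − 2.5p = 4p − 21 gives 6.5p = 247, so p* = $38 and q* = 131.
With the tax collected from suppliers, supply shifts: qs = 4(p − 26) − 21.
New equilibrium: buyers pay $54, suppliers receive $28, q = 91. (Wedge: pb − ps = 26.)
Burden on buyers: $16; on suppliers: $10. (They sum to $26.)
The less price-elastic side of the market bears the larger share of a per-unit tax.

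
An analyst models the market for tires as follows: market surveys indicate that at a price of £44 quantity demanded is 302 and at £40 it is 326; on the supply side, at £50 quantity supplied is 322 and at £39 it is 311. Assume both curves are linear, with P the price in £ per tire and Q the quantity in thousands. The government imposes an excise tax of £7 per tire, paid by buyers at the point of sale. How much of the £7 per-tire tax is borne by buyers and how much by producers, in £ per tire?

Buyers bear £1 per tire; producers bear £6 per tire.

Demand slope: (326 − 302)/(40 − 44) = -6, so Qd = 566 − 6P.
Supply slope: (311 − 322)/(39 − 50) = 1, so Qs = P + 272.
Without the tax, 566 − 6P = P + 272 gives 7P = 294, so P* = £42 and Q* = 314.
With the tax collected from buyers, demand (in seller-price terms) shifts: Qd = 566 − 6(P + 7).
New equilibrium: buyers pay £43, producers receive £36, Q = 308. (Wedge: Pb − Ps = 7.)
Burden on buyers: £1; on producers: £6. (They sum to £7.)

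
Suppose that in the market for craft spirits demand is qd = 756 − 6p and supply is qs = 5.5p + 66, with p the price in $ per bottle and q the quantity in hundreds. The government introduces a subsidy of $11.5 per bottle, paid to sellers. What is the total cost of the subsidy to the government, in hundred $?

Government outlay = $4933.5 hundred.

Before the subsidy: set 756 − 6p = 5.5p + 66 → p* = $60, q* = 396.
With a per-unit subsidy paid to sellers, each receives p + 11.5 per unit sold, so supply becomes qs = 5.5(p + 11.5) + 66.
New equilibrium: buyers pay $54.5, sellers receive $66, q = 429. (Wedge: pb − ps = −11.5.)
Outlay = t · Q = 11.5 · 429 = $4933.5.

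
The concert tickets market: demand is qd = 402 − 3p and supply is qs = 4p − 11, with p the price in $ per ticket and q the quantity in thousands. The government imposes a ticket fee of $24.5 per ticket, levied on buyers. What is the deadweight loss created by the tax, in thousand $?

Deadweight loss = $514.5 thousand.

Without the tax, 402 − 3p = 4p − 11 gives 7p = 413, so p* = $59 and q* = 225.
With the tax collected from buyers, demand (in seller-price terms) shifts: qd = 402 − 3(p + 24.5).
Solving gives q = 183 with buyers paying $73 and producers receiving $48.5 (the $24.5 wedge).
Quantity falls by |ΔQ| = |225 − 183| = 42.
DWL = ½ · t · |ΔQ| = ½ · 24.5 · 42 = $514.5.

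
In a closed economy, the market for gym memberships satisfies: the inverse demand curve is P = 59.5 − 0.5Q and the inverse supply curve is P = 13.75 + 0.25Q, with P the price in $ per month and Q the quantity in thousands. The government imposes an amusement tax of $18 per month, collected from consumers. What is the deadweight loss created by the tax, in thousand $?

Inverting to Q(P) form: Qd = 119 − 2P; Qs = 4P − 55.
Before the tax: set 119 − 2P = 4P − 55 → P* = $29, Q* = 61.
With the tax collected from consumers, demand (in seller-price terms) shifts: Qd = 119 − 2(P + 18).
New equilibrium: consumers pay $41, suppliers receive $23, Q = 37. (Wedge: Pb − Ps = 18.)
Quantity falls by |ΔQ| = |61 − 37| = 24.
DWL = ½ · t · |ΔQ| = ½ · 18 · 24 = $216.

Deadweight loss = $216 thousand.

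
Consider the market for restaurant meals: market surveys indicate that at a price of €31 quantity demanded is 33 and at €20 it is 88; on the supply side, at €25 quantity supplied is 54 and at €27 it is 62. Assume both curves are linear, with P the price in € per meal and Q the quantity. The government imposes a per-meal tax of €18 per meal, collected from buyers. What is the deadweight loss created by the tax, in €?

Deadweight loss = €360.

Demand slope: (88 − 33)/(20 − 31) = -5, so Qd = 188 − 5P.
Supply slope: (62 − 54)/(27 − 25) = 4, so Qs = 4P − 46.
Before the tax: set 188 − 5P = 4P − 46 → P* = €26, Q* = 58.
With the tax collected from buyers, demand (in seller-price terms) shifts: Qd = 188 − 5(P + 18).
New equilibrium: buyers pay €34, producers receive €16, Q = 18. (Wedge: Pb − Ps = 18.)
Quantity falls by |ΔQ| = |58 − 18| = 40.
DWL = ½ · t · |ΔQ| = ½ · 18 · 40 = €360.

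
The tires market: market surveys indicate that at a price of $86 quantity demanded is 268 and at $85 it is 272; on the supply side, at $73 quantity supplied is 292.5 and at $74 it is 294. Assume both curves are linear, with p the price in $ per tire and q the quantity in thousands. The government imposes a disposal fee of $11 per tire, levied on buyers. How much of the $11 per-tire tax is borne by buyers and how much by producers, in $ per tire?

Buyers bear $3 per tire; producers bear $8 per tire.

Demand slope: (272 − 268)/(85 − 86) = -4, so qd = 612 − 4p.
Supply slope: (294 − 292.5)/(74 − 73) = 1.5, so qs = 1.5p + 183.
Without the tax, 612 − 4p = 1.5p + 183 gives 5.5p = 429, so p* = $78 and q* = 300.
With the tax collected from buyers, demand (in seller-price terms) shifts: qd = 612 − 4(p + 11).
New equilibrium: buyers pay $81, producers receive $70, q = 288. (Wedge: pb − ps = 11.)
Burden on buyers: $3; on producers: $8. (They sum to $11.)
The less price-elastic side of the market bears the larger share of a per-unit tax.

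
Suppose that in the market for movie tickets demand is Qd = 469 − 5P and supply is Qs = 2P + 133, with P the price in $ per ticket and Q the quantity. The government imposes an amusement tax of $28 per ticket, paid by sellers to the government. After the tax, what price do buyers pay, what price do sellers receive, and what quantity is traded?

Buyers pay $56; sellers receive $28; quantity = 189.

Before the tax: set 469 − 5P = 2P + 133 → P* = $48, Q* = 229.
With the tax collected from sellers, supply shifts: Qs = 2(P − 28) + 133.
New equilibrium: buyers pay $56, sellers receive $28, Q = 189. (Wedge: Pb − Ps = 28.)
The less price-elastic side of the market bears the larger share of a per-unit tax.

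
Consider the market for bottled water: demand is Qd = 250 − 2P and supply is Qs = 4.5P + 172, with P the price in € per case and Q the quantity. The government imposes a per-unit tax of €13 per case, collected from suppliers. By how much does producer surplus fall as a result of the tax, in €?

Producer surplus falls by €868.

Without the tax, 250 − 2P = 4.5P + 172 gives 6.5P = 78, so P* = €12 and Q* = 226.
With the tax collected from suppliers, supply shifts: Qs = 4.5(P − 13) + 172.
Solving gives Q = 208 with buyers paying €21 and suppliers receiving €8 (the €13 wedge).
ΔPS is the trapezoid between Q = 208 and Q = 226 of height €4: ½ · (226 + 208) · 4 = €868.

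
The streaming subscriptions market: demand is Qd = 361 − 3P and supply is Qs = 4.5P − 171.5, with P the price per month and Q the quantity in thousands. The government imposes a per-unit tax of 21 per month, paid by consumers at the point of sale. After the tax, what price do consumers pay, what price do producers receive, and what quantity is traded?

Without the tax, 361 − 3P = 4.5P − 171.5 gives 7.5P = 532.5, so P* = 71 and Q* = 148.
With the tax collected from consumers, demand (in seller-price terms) shifts: Qd = 361 − 3(P + 21).
New equilibrium: consumers pay 83.6, producers receive 62.6, Q = 110.2. (Wedge: Pb − Ps = 21.)
The less price-elastic side of the market bears the larger share of a per-unit tax.

Consumers pay 83.6; producers receive 62.6; quantity = 110.2.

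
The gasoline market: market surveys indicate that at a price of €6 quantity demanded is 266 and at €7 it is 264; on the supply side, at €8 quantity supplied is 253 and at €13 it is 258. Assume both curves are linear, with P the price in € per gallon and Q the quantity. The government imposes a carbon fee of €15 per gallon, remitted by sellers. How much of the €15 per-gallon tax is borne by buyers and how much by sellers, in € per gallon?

Buyers bear €5 per gallon; sellers bear €10 per gallon.

Demand slope: (264 − 266)/(7 − 6) = -2, so Qd = 278 − 2P.
Supply slope: (258 − 253)/(13 − 8) = 1, so Qs = P + 245.
Without the tax, 278 − 2P = P + 245 gives 3P = 33, so P* = €11 and Q* = 256.
With the tax collected from sellers, supply shifts: Qs = (P − 15) + 245.
New equilibrium: buyers pay €16, sellers receive €1, Q = 246. (Wedge: Pb − Ps = 15.)
Burden on buyers: €5; on sellers: €10. (They sum to €15.)
The less price-elastic side of the market bears the larger share of a per-unit tax.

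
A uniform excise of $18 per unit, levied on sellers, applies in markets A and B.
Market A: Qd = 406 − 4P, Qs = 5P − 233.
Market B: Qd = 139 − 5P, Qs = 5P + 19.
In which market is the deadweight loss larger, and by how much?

Market B, by $45.

Market A: pre-tax P* = $71, Q* = 122; post-tax Q = 82; deadweight loss = $360.
Market B: pre-tax P* = $12, Q* = 79; post-tax Q = 34; deadweight loss = $405.
Difference: $360 vs $405 → market B is larger by $45.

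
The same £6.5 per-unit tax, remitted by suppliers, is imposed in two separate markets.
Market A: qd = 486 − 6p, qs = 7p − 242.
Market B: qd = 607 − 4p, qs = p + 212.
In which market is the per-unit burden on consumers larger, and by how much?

Market A: pre-tax p* = £56, q* = 150; post-tax q = 129; per-unit burden on consumers = £3.5.
Market B: pre-tax p* = £79, q* = 291; post-tax q = 285.8; per-unit burden on consumers = £1.3.
Difference: £3.5 vs £1.3 → market A is larger by £2.2.

Market A, by £2.2.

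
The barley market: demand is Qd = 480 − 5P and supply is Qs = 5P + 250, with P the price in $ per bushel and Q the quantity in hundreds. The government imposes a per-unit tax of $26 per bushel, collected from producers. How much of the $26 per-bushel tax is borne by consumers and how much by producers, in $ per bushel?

Consumers bear $13 per bushel; producers bear $13 per bushel.

Before the tax: set 480 − 5P = 5P + 250 → P* = $23, Q* = 365.
With the tax collected from producers, supply shifts: Qs = 5(P − 26) + 250.
Solving gives Q = 300 with consumers paying $36 and producers receiving $10 (the $26 wedge).
Burden on consumers: $13; on producers: $13. (They sum to $26.)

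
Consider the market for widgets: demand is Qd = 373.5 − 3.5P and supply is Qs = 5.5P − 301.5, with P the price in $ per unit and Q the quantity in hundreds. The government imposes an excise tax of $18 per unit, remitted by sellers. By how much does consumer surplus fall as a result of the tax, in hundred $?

Consumer surplus falls by $1009.25 hundred.

Before the tax: set 373.5 − 3.5P = 5.5P − 301.5 → P* = $75, Q* = 111.
With the tax collected from sellers, supply shifts: Qs = 5.5(P − 18) − 301.5.
New equilibrium: buyers pay $86, sellers receive $68, Q = 72.5. (Wedge: Pb − Ps = 18.)
ΔCS is the trapezoid between Q = 72.5 and Q = 111 of height $11: ½ · (111 + 72.5) · 11 = $1009.25.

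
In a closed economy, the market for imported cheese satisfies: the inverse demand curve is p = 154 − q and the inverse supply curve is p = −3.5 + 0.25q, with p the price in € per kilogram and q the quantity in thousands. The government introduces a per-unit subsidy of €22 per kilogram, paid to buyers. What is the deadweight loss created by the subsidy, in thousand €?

Rewrite in direct form: qd = 154 − p and qs = 4p + 14.
Without the subsidy, 154 − p = 4p + 14 gives 5p = 140, so p* = €28 and q* = 126.
With a per-unit subsidy paid to buyers, each effectively pays p − 22, so demand becomes qd = 154 − (p − 22).
Solving gives q = 143.6 with buyers paying €10.4 and producers receiving €32.4 (the €22 wedge).
Quantity rises by |ΔQ| = |126 − 143.6| = 17.6.
DWL = ½ · t · |ΔQ| = ½ · 22 · 17.6 = €193.6.

Deadweight loss = €193.6 thousand.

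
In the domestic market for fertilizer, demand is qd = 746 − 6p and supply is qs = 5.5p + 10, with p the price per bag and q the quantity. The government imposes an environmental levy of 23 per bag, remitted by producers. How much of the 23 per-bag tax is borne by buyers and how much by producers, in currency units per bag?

Without the tax, 746 − 6p = 5.5p + 10 gives 11.5p = 736, so p* = 64 and q* = 362.
With the tax collected from producers, supply shifts: qs = 5.5(p − 23) + 10.
Solving gives q = 296 with buyers paying 75 and producers receiving 52 (the 23 wedge).
Burden on buyers: 11; on producers: 12. (They sum to 23.)

Buyers bear 11 per bag; producers bear 12 per bag.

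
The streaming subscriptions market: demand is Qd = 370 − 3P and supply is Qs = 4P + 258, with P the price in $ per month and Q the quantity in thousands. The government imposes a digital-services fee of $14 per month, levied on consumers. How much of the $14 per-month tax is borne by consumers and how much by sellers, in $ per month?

Before the tax: set 370 − 3P = 4P + 258 → P* = $16, Q* = 322.
With the tax collected from consumers, demand (in seller-price terms) shifts: Qd = 370 − 3(P + 14).
Solving gives Q = 298 with consumers paying $24 and sellers receiving $10 (the $14 wedge).
Burden on consumers: $8; on sellers: $6. (They sum to $14.)
The less price-elastic side of the market bears the larger share of a per-unit tax.

Consumers bear $8 per month; sellers bear $6 per month.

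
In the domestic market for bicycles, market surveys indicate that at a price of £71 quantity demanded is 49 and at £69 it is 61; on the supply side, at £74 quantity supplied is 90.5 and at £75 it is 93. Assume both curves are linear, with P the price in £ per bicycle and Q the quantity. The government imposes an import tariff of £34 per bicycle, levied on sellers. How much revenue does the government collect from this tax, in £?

Demand slope: (61 − 49)/(69 − 71) = -6, so Qd = 475 − 6P.
Supply slope: (93 − 90.5)/(75 − 74) = 2.5, so Qs = 2.5P − 94.5.
Before the tax: set 475 − 6P = 2.5P − 94.5 → P* = £67, Q* = 73.
With the tax collected from sellers, supply shifts: Qs = 2.5(P − 34) − 94.5.
Solving gives Q = 13 with buyers paying £77 and sellers receiving £43 (the £34 wedge).
Revenue = t · Q = 34 · 13 = £442.

Tax revenue = £442.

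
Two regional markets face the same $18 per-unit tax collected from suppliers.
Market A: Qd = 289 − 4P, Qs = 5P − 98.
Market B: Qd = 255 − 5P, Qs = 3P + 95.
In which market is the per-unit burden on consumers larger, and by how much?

Market A: pre-tax P* = $43, Q* = 117; post-tax Q = 77; per-unit burden on consumers = $10.
Market B: pre-tax P* = $20, Q* = 155; post-tax Q = 121.25; per-unit burden on consumers = $6.75.
Difference: $10 vs $6.75 → market A is larger by $3.25.

Market A, by $3.25.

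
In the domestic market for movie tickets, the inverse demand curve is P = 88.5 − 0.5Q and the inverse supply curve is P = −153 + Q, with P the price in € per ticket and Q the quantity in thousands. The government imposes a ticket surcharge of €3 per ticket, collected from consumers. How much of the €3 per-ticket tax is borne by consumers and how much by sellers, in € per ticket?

Consumers bear €1 per ticket; sellers bear €2 per ticket.

Rewrite in direct form: Qd = 177 − 2P and Qs = P + 153.
Before the tax: set 177 − 2P = P + 153 → P* = €8, Q* = 161.
With the tax collected from consumers, demand (in seller-price terms) shifts: Qd = 177 − 2(P + 3).
New equilibrium: consumers pay €9, sellers receive €6, Q = 159. (Wedge: Pb − Ps = 3.)
Burden on consumers: €1; on sellers: €2. (They sum to €3.)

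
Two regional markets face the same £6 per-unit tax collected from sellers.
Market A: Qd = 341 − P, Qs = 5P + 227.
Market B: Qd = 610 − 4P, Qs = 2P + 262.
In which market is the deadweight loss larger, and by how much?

Market A: pre-tax P* = £19, Q* = 322; post-tax Q = 317; deadweight loss = £15.
Market B: pre-tax P* = £58, Q* = 378; post-tax Q = 370; deadweight loss = £24.
Difference: £15 vs £24 → market B is larger by £9.

Market B, by £9.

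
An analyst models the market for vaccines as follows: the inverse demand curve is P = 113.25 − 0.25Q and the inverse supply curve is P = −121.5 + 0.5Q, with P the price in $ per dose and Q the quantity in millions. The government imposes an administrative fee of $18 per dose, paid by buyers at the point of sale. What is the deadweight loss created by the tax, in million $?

Deadweight loss = $216 million.

Inverting to Q(P) form: Qd = 453 − 4P; Qs = 2P + 243.
Without the tax, 453 − 4P = 2P + 243 gives 6P = 210, so P* = $35 and Q* = 313.
With the tax collected from buyers, demand (in seller-price terms) shifts: Qd = 453 − 4(P + 18).
Solving gives Q = 289 with buyers paying $41 and producers receiving $23 (the $18 wedge).
Quantity falls by |ΔQ| = |313 − 289| = 24.
DWL = ½ · t · |ΔQ| = ½ · 18 · 24 = $216.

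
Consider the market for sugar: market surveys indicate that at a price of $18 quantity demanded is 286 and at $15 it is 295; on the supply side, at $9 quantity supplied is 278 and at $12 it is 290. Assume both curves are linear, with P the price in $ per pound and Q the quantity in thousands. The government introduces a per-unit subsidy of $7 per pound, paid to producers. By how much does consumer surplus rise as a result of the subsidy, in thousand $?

Consumer surplus rises by $1216 thousand.

Demand slope: (295 − 286)/(15 − 18) = -3, so Qd = 340 − 3P.
Supply slope: (290 − 278)/(12 − 9) = 4, so Qs = 4P + 242.
Without the subsidy, 340 − 3P = 4P + 242 gives 7P = 98, so P* = $14 and Q* = 298.
With a per-unit subsidy paid to producers, each receives P + 7 per unit sold, so supply becomes Qs = 4(P + 7) + 242.
Solving gives Q = 310 with consumers paying $10 and producers receiving $17 (the $7 wedge).
ΔCS is the trapezoid between Q = 310 and Q = 298 of height $4: ½ · (298 + 310) · 4 = $1216.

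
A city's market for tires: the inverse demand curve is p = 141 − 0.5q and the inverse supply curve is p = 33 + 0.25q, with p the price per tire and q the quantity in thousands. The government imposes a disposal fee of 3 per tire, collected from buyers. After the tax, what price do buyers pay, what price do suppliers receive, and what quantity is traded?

Buyers pay 71; suppliers receive 68; quantity = 140.

Inverting to q(p) form: qd = 282 − 2p; qs = 4p − 132.
Without the tax, 282 − 2p = 4p − 132 gives 6p = 414, so p* = 69 and q* = 144.
With the tax collected from buyers, demand (in seller-price terms) shifts: qd = 282 − 2(p + 3).
Solving gives q = 140 with buyers paying 71 and suppliers receiving 68 (the 3 wedge).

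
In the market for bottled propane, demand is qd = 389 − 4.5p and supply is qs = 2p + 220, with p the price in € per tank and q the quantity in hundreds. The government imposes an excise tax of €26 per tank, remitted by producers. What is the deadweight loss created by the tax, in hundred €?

Deadweight loss = €468 hundred.

Before the tax: set 389 − 4.5p = 2p + 220 → p* = €26, q* = 272.
With the tax collected from producers, supply shifts: qs = 2(p − 26) + 220.
New equilibrium: consumers pay €34, producers receive €8, q = 236. (Wedge: pb − ps = 26.)
Quantity falls by |ΔQ| = |272 − 236| = 36.
DWL = ½ · t · |ΔQ| = ½ · 26 · 36 = €468.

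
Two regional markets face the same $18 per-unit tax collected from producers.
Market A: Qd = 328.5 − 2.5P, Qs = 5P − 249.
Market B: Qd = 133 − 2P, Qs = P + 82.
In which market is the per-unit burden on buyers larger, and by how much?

Market A: pre-tax P* = $77, Q* = 136; post-tax Q = 106; per-unit burden on buyers = $12.
Market B: pre-tax P* = $17, Q* = 99; post-tax Q = 87; per-unit burden on buyers = $6.
Difference: $12 vs $6 → market A is larger by $6.

Market A, by $6.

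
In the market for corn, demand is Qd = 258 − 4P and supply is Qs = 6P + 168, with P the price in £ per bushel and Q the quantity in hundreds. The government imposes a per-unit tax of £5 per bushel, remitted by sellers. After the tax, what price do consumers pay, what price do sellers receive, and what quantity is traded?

Consumers pay £12; sellers receive £7; quantity = 210.

Without the tax, 258 − 4P = 6P + 168 gives 10P = 90, so P* = £9 and Q* = 222.
With the tax collected from sellers, supply shifts: Qs = 6(P − 5) + 168.
New equilibrium: consumers pay £12, sellers receive £7, Q = 210. (Wedge: Pb − Ps = 5.)
The less price-elastic side of the market bears the larger share of a per-unit tax.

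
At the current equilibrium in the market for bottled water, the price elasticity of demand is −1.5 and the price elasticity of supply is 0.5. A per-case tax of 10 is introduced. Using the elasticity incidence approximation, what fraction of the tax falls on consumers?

Incidence ratio: consumers' share ≈ εs / (εs + |εd|) = 0.5 / (0.5 + 1.5) = 0.25.
Supply is the less elastic side, so consumers bear the smaller share.

Consumers' share ≈ 0.25.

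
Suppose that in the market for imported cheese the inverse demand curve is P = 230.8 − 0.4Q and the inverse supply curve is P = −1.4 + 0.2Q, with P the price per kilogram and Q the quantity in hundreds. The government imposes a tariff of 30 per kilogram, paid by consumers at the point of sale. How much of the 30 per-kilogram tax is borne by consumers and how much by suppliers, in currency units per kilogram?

Inverting to Q(P) form: Qd = 577 − 2.5P; Qs = 5P + 7.
Without the tax, 577 − 2.5P = 5P + 7 gives 7.5P = 570, so P* = 76 and Q* = 387.
With the tax collected from consumers, demand (in seller-price terms) shifts: Qd = 577 − 2.5(P + 30).
New equilibrium: consumers pay 96, suppliers receive 66, Q = 337. (Wedge: Pb − Ps = 30.)
Burden on consumers: 20; on suppliers: 10. (They sum to 30.)
The less price-elastic side of the market bears the larger share of a per-unit tax.

Consumers bear 20 per kilogram; suppliers bear 10 per kilogram.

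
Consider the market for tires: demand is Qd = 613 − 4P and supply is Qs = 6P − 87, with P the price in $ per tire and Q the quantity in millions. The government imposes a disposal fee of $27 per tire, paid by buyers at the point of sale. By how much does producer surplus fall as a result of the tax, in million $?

Without the tax, 613 − 4P = 6P − 87 gives 10P = 700, so P* = $70 and Q* = 333.
With the tax collected from buyers, demand (in seller-price terms) shifts: Qd = 613 − 4(P + 27).
New equilibrium: buyers pay $86.2, suppliers receive $59.2, Q = 268.2. (Wedge: Pb − Ps = 27.)
ΔPS is the trapezoid between Q = 268.2 and Q = 333 of height $10.8: ½ · (333 + 268.2) · 10.8 = $3246.48.

Producer surplus falls by $3246.48 million.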